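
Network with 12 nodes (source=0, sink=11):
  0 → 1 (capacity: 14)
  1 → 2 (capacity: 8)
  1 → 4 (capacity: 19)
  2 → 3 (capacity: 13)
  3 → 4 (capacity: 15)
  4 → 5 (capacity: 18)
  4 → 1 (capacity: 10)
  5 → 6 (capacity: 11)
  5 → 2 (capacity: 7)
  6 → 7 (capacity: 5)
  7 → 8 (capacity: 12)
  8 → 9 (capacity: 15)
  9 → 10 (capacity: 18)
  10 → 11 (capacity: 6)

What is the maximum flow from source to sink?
Maximum flow = 5

Max flow: 5

Flow assignment:
  0 → 1: 5/14
  1 → 4: 5/19
  4 → 5: 5/18
  5 → 6: 5/11
  6 → 7: 5/5
  7 → 8: 5/12
  8 → 9: 5/15
  9 → 10: 5/18
  10 → 11: 5/6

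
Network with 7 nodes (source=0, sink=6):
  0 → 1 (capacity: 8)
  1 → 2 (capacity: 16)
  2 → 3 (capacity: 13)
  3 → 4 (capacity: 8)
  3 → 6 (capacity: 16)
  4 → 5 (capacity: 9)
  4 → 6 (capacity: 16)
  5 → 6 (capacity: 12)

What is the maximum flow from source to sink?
Maximum flow = 8

Max flow: 8

Flow assignment:
  0 → 1: 8/8
  1 → 2: 8/16
  2 → 3: 8/13
  3 → 6: 8/16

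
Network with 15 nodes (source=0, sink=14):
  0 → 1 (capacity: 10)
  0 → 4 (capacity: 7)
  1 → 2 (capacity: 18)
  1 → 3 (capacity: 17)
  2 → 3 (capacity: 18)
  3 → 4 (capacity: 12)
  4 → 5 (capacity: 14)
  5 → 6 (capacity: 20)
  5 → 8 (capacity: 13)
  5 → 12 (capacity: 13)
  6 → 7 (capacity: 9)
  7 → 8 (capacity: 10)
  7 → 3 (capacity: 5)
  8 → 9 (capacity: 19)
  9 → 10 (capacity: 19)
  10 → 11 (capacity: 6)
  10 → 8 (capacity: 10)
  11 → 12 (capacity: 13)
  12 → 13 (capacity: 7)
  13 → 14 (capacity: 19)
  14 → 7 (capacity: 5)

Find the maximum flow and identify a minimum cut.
Max flow = 7, Min cut edges: (12,13)

Maximum flow: 7
Minimum cut: (12,13)
Partition: S = [0, 1, 2, 3, 4, 5, 6, 7, 8, 9, 10, 11, 12], T = [13, 14]

Max-flow min-cut theorem verified: both equal 7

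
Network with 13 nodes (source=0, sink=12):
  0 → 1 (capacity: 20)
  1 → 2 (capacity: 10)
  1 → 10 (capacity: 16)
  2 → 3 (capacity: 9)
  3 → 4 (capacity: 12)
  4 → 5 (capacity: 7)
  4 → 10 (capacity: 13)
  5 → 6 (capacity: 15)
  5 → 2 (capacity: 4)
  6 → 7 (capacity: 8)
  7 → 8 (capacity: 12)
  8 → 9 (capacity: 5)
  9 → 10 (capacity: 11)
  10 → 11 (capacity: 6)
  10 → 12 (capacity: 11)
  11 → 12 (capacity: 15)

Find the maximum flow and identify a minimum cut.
Max flow = 17, Min cut edges: (10,11), (10,12)

Maximum flow: 17
Minimum cut: (10,11), (10,12)
Partition: S = [0, 1, 2, 3, 4, 5, 6, 7, 8, 9, 10], T = [11, 12]

Max-flow min-cut theorem verified: both equal 17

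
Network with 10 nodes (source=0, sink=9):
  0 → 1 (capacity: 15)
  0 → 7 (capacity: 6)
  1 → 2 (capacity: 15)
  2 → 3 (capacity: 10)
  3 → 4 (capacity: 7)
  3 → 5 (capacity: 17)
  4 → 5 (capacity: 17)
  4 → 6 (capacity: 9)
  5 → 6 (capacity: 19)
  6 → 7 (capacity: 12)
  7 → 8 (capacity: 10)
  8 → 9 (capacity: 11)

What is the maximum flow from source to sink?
Maximum flow = 10

Max flow: 10

Flow assignment:
  0 → 1: 10/15
  1 → 2: 10/15
  2 → 3: 10/10
  3 → 4: 7/7
  3 → 5: 3/17
  4 → 6: 7/9
  5 → 6: 3/19
  6 → 7: 10/12
  7 → 8: 10/10
  8 → 9: 10/11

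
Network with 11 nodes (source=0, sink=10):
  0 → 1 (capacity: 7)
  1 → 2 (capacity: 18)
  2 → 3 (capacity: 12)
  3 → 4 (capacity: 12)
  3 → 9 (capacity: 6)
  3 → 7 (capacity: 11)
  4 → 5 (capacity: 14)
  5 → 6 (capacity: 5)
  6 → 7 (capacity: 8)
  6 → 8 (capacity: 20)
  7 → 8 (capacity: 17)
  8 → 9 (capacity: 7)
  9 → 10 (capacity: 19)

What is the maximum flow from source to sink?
Maximum flow = 7

Max flow: 7

Flow assignment:
  0 → 1: 7/7
  1 → 2: 7/18
  2 → 3: 7/12
  3 → 9: 6/6
  3 → 7: 1/11
  7 → 8: 1/17
  8 → 9: 1/7
  9 → 10: 7/19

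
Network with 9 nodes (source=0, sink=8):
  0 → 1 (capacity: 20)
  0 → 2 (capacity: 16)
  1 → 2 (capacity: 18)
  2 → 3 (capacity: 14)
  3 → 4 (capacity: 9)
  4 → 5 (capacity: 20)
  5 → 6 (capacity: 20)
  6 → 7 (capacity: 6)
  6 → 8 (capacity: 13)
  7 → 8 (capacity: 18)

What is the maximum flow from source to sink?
Maximum flow = 9

Max flow: 9

Flow assignment:
  0 → 1: 9/20
  1 → 2: 9/18
  2 → 3: 9/14
  3 → 4: 9/9
  4 → 5: 9/20
  5 → 6: 9/20
  6 → 8: 9/13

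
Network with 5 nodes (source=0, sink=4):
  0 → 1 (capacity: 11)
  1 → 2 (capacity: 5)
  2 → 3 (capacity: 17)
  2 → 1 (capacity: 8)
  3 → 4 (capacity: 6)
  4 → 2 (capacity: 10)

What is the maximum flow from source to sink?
Maximum flow = 5

Max flow: 5

Flow assignment:
  0 → 1: 5/11
  1 → 2: 5/5
  2 → 3: 5/17
  3 → 4: 5/6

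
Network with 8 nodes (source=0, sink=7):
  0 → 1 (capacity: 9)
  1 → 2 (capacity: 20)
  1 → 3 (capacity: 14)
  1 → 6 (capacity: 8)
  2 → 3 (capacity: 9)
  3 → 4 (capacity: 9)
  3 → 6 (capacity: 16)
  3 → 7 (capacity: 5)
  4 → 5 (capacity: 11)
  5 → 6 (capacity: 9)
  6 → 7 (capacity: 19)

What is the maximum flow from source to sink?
Maximum flow = 9

Max flow: 9

Flow assignment:
  0 → 1: 9/9
  1 → 3: 9/14
  3 → 6: 4/16
  3 → 7: 5/5
  6 → 7: 4/19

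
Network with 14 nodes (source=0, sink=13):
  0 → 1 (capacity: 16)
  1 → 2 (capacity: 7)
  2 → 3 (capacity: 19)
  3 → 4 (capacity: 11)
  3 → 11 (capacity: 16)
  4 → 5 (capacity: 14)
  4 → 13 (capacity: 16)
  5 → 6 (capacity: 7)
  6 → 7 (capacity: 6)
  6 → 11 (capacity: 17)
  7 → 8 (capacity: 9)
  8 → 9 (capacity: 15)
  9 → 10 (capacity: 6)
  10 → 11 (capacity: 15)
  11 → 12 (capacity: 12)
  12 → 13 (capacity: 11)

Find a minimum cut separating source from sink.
Min cut value = 7, edges: (1,2)

Min cut value: 7
Partition: S = [0, 1], T = [2, 3, 4, 5, 6, 7, 8, 9, 10, 11, 12, 13]
Cut edges: (1,2)

By max-flow min-cut theorem, max flow = min cut = 7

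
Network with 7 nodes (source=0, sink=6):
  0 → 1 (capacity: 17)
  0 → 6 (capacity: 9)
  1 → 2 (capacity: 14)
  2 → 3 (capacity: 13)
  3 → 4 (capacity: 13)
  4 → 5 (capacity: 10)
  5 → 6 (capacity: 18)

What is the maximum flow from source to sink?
Maximum flow = 19

Max flow: 19

Flow assignment:
  0 → 1: 10/17
  0 → 6: 9/9
  1 → 2: 10/14
  2 → 3: 10/13
  3 → 4: 10/13
  4 → 5: 10/10
  5 → 6: 10/18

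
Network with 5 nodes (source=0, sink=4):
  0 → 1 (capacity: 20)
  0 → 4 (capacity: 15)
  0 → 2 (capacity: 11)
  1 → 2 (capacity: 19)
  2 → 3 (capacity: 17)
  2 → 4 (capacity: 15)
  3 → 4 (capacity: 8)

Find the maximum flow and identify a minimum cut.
Max flow = 38, Min cut edges: (0,4), (2,4), (3,4)

Maximum flow: 38
Minimum cut: (0,4), (2,4), (3,4)
Partition: S = [0, 1, 2, 3], T = [4]

Max-flow min-cut theorem verified: both equal 38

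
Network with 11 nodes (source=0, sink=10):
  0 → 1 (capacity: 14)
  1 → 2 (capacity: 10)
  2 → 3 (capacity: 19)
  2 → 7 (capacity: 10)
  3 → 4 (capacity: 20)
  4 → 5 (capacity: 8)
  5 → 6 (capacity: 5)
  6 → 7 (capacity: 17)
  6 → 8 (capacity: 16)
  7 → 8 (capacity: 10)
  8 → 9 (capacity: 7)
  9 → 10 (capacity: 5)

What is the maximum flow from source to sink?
Maximum flow = 5

Max flow: 5

Flow assignment:
  0 → 1: 5/14
  1 → 2: 5/10
  2 → 7: 5/10
  7 → 8: 5/10
  8 → 9: 5/7
  9 → 10: 5/5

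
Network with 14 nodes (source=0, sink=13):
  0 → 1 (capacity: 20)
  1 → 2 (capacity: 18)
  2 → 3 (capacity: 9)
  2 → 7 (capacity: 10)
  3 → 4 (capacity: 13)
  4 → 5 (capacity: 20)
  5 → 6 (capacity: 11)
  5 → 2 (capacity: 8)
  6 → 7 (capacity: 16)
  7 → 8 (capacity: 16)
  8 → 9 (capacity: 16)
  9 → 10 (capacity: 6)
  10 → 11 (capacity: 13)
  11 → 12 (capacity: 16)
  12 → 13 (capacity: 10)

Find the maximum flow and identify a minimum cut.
Max flow = 6, Min cut edges: (9,10)

Maximum flow: 6
Minimum cut: (9,10)
Partition: S = [0, 1, 2, 3, 4, 5, 6, 7, 8, 9], T = [10, 11, 12, 13]

Max-flow min-cut theorem verified: both equal 6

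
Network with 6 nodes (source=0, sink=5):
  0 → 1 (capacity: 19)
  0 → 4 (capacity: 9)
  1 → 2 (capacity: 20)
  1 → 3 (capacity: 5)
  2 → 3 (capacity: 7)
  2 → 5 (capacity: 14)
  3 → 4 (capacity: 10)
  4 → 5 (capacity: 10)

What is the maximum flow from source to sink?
Maximum flow = 24

Max flow: 24

Flow assignment:
  0 → 1: 19/19
  0 → 4: 5/9
  1 → 2: 14/20
  1 → 3: 5/5
  2 → 5: 14/14
  3 → 4: 5/10
  4 → 5: 10/10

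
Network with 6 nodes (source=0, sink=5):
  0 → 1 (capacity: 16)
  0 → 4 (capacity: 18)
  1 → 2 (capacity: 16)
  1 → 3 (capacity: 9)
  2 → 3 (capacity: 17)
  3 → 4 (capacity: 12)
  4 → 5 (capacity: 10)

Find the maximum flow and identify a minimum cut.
Max flow = 10, Min cut edges: (4,5)

Maximum flow: 10
Minimum cut: (4,5)
Partition: S = [0, 1, 2, 3, 4], T = [5]

Max-flow min-cut theorem verified: both equal 10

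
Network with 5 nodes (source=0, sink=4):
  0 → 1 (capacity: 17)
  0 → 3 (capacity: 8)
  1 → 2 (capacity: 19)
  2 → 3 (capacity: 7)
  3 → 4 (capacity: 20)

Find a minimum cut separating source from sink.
Min cut value = 15, edges: (0,3), (2,3)

Min cut value: 15
Partition: S = [0, 1, 2], T = [3, 4]
Cut edges: (0,3), (2,3)

By max-flow min-cut theorem, max flow = min cut = 15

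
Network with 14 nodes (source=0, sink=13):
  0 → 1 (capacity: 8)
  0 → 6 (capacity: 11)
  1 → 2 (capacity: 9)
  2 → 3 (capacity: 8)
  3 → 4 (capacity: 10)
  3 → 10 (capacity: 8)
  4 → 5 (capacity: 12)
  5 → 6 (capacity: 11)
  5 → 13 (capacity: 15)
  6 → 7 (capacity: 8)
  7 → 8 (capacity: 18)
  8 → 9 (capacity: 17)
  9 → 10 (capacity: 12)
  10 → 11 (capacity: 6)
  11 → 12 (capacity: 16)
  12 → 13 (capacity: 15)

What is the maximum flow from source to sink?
Maximum flow = 14

Max flow: 14

Flow assignment:
  0 → 1: 8/8
  0 → 6: 6/11
  1 → 2: 8/9
  2 → 3: 8/8
  3 → 4: 8/10
  4 → 5: 8/12
  5 → 13: 8/15
  6 → 7: 6/8
  7 → 8: 6/18
  8 → 9: 6/17
  9 → 10: 6/12
  10 → 11: 6/6
  11 → 12: 6/16
  12 → 13: 6/15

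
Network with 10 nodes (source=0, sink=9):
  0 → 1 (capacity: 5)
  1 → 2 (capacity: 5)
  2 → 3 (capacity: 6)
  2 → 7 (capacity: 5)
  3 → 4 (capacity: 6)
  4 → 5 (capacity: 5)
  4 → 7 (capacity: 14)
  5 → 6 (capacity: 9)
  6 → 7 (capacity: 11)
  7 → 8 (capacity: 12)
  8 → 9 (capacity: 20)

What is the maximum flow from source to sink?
Maximum flow = 5

Max flow: 5

Flow assignment:
  0 → 1: 5/5
  1 → 2: 5/5
  2 → 7: 5/5
  7 → 8: 5/12
  8 → 9: 5/20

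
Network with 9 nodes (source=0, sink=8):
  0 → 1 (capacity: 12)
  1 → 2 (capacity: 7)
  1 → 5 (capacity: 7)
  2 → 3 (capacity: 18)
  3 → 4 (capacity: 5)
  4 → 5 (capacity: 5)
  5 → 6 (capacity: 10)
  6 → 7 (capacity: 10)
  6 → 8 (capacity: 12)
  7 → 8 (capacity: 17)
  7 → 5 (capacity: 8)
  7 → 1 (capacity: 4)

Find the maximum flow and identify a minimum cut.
Max flow = 10, Min cut edges: (5,6)

Maximum flow: 10
Minimum cut: (5,6)
Partition: S = [0, 1, 2, 3, 4, 5], T = [6, 7, 8]

Max-flow min-cut theorem verified: both equal 10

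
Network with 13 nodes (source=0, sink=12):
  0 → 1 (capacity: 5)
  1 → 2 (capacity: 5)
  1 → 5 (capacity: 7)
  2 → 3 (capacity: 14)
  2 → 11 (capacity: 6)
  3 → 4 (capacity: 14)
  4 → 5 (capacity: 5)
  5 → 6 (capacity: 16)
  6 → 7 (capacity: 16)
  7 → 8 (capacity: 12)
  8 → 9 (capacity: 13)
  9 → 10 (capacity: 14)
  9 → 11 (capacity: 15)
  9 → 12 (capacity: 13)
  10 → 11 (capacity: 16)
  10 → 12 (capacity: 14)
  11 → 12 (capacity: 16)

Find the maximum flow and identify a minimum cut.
Max flow = 5, Min cut edges: (0,1)

Maximum flow: 5
Minimum cut: (0,1)
Partition: S = [0], T = [1, 2, 3, 4, 5, 6, 7, 8, 9, 10, 11, 12]

Max-flow min-cut theorem verified: both equal 5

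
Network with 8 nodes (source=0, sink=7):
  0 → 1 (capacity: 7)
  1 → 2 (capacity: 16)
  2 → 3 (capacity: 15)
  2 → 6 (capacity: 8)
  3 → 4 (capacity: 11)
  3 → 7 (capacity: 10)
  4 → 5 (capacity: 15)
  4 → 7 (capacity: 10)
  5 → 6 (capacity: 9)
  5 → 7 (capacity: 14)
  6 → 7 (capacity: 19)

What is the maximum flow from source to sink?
Maximum flow = 7

Max flow: 7

Flow assignment:
  0 → 1: 7/7
  1 → 2: 7/16
  2 → 3: 7/15
  3 → 7: 7/10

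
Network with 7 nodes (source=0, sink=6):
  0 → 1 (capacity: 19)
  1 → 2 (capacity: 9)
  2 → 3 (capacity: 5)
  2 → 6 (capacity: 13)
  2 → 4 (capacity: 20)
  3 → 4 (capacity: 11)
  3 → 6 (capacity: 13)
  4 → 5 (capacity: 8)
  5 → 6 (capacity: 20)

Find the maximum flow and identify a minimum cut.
Max flow = 9, Min cut edges: (1,2)

Maximum flow: 9
Minimum cut: (1,2)
Partition: S = [0, 1], T = [2, 3, 4, 5, 6]

Max-flow min-cut theorem verified: both equal 9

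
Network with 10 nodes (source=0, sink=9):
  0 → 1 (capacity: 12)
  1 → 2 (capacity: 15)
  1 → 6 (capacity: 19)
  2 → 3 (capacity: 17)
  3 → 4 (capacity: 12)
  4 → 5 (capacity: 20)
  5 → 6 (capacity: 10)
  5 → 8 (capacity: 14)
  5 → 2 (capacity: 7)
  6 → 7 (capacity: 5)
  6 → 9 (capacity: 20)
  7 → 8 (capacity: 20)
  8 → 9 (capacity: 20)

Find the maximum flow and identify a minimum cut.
Max flow = 12, Min cut edges: (0,1)

Maximum flow: 12
Minimum cut: (0,1)
Partition: S = [0], T = [1, 2, 3, 4, 5, 6, 7, 8, 9]

Max-flow min-cut theorem verified: both equal 12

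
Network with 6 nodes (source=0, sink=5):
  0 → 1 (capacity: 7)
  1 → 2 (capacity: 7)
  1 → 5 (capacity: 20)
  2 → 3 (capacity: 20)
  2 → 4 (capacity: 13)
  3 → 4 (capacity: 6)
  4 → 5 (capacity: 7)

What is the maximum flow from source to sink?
Maximum flow = 7

Max flow: 7

Flow assignment:
  0 → 1: 7/7
  1 → 5: 7/20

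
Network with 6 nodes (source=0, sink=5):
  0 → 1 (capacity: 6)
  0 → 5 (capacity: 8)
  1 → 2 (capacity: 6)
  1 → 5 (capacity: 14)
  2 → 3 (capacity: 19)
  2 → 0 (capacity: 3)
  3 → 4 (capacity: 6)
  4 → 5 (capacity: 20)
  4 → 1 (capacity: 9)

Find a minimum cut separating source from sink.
Min cut value = 14, edges: (0,1), (0,5)

Min cut value: 14
Partition: S = [0], T = [1, 2, 3, 4, 5]
Cut edges: (0,1), (0,5)

By max-flow min-cut theorem, max flow = min cut = 14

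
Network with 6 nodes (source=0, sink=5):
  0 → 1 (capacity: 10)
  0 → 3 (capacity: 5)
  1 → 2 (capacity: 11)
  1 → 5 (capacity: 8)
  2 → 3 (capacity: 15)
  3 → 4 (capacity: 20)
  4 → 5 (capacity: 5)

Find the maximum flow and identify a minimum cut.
Max flow = 13, Min cut edges: (1,5), (4,5)

Maximum flow: 13
Minimum cut: (1,5), (4,5)
Partition: S = [0, 1, 2, 3, 4], T = [5]

Max-flow min-cut theorem verified: both equal 13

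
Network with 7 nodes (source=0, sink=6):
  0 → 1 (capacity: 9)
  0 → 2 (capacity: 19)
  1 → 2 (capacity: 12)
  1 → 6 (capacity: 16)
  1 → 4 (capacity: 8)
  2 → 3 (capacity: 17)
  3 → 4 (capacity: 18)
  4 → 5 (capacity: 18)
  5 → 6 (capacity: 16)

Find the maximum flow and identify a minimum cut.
Max flow = 25, Min cut edges: (0,1), (5,6)

Maximum flow: 25
Minimum cut: (0,1), (5,6)
Partition: S = [0, 2, 3, 4, 5], T = [1, 6]

Max-flow min-cut theorem verified: both equal 25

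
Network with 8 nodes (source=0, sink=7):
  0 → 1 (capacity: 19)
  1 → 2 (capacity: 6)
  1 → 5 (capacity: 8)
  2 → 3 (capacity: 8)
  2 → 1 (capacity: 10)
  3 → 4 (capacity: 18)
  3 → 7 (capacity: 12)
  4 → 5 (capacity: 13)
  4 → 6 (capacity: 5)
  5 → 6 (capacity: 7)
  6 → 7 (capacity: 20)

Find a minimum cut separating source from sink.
Min cut value = 13, edges: (1,2), (5,6)

Min cut value: 13
Partition: S = [0, 1, 5], T = [2, 3, 4, 6, 7]
Cut edges: (1,2), (5,6)

By max-flow min-cut theorem, max flow = min cut = 13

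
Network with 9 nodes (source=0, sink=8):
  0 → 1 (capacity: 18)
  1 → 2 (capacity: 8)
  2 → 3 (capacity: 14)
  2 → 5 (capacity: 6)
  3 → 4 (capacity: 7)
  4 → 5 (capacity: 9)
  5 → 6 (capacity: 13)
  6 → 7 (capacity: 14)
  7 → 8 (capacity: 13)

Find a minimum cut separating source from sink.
Min cut value = 8, edges: (1,2)

Min cut value: 8
Partition: S = [0, 1], T = [2, 3, 4, 5, 6, 7, 8]
Cut edges: (1,2)

By max-flow min-cut theorem, max flow = min cut = 8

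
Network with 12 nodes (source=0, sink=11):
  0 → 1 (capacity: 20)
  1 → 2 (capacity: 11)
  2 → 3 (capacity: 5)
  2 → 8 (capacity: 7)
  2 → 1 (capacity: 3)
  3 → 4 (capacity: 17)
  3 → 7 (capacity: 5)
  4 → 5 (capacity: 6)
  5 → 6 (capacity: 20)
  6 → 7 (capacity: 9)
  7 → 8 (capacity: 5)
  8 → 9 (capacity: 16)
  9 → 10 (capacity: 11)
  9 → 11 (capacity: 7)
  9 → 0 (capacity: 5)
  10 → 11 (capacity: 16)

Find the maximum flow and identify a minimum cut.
Max flow = 11, Min cut edges: (1,2)

Maximum flow: 11
Minimum cut: (1,2)
Partition: S = [0, 1], T = [2, 3, 4, 5, 6, 7, 8, 9, 10, 11]

Max-flow min-cut theorem verified: both equal 11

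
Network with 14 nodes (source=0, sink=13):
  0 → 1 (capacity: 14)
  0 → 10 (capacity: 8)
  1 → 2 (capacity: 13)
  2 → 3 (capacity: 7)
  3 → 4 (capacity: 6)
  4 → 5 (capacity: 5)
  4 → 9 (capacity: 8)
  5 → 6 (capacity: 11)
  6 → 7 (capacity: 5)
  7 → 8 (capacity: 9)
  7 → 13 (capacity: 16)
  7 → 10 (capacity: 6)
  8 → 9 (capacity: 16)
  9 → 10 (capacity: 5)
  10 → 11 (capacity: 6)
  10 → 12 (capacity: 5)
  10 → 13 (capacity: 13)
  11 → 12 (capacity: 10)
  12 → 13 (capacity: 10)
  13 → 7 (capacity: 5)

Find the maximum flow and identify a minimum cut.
Max flow = 14, Min cut edges: (0,10), (3,4)

Maximum flow: 14
Minimum cut: (0,10), (3,4)
Partition: S = [0, 1, 2, 3], T = [4, 5, 6, 7, 8, 9, 10, 11, 12, 13]

Max-flow min-cut theorem verified: both equal 14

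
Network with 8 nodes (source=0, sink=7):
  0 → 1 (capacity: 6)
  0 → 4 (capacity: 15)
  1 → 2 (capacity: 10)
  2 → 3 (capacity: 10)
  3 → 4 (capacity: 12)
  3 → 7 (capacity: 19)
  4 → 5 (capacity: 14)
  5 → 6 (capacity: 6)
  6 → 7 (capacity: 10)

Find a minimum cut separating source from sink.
Min cut value = 12, edges: (0,1), (5,6)

Min cut value: 12
Partition: S = [0, 4, 5], T = [1, 2, 3, 6, 7]
Cut edges: (0,1), (5,6)

By max-flow min-cut theorem, max flow = min cut = 12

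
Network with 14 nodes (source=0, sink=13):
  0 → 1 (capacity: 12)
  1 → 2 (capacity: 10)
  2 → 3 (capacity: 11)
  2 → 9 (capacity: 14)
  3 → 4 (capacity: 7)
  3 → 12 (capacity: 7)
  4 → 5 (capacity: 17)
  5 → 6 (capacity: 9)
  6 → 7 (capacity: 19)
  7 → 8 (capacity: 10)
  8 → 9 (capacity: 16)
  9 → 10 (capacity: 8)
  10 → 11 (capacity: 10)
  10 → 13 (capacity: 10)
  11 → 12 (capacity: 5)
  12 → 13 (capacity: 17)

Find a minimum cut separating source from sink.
Min cut value = 10, edges: (1,2)

Min cut value: 10
Partition: S = [0, 1], T = [2, 3, 4, 5, 6, 7, 8, 9, 10, 11, 12, 13]
Cut edges: (1,2)

By max-flow min-cut theorem, max flow = min cut = 10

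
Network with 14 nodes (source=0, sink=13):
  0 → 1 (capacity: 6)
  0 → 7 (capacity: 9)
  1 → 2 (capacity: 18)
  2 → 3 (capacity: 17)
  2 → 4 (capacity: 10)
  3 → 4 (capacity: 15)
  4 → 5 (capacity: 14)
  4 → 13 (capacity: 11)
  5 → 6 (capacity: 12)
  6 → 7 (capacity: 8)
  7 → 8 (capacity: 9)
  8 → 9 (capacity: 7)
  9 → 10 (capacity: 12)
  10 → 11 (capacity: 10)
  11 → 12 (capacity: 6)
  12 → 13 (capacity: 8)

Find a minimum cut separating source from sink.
Min cut value = 12, edges: (0,1), (11,12)

Min cut value: 12
Partition: S = [0, 5, 6, 7, 8, 9, 10, 11], T = [1, 2, 3, 4, 12, 13]
Cut edges: (0,1), (11,12)

By max-flow min-cut theorem, max flow = min cut = 12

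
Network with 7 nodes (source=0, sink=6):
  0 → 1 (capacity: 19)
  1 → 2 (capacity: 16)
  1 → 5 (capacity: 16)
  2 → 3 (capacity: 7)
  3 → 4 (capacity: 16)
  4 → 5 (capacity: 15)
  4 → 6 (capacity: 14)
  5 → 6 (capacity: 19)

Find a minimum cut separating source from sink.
Min cut value = 19, edges: (0,1)

Min cut value: 19
Partition: S = [0], T = [1, 2, 3, 4, 5, 6]
Cut edges: (0,1)

By max-flow min-cut theorem, max flow = min cut = 19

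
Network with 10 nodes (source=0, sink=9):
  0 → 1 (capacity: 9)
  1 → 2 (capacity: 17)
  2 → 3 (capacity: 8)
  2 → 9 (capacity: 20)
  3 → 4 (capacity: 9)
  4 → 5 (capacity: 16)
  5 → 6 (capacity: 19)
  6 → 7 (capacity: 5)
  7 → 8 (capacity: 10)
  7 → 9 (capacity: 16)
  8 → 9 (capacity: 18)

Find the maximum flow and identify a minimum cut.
Max flow = 9, Min cut edges: (0,1)

Maximum flow: 9
Minimum cut: (0,1)
Partition: S = [0], T = [1, 2, 3, 4, 5, 6, 7, 8, 9]

Max-flow min-cut theorem verified: both equal 9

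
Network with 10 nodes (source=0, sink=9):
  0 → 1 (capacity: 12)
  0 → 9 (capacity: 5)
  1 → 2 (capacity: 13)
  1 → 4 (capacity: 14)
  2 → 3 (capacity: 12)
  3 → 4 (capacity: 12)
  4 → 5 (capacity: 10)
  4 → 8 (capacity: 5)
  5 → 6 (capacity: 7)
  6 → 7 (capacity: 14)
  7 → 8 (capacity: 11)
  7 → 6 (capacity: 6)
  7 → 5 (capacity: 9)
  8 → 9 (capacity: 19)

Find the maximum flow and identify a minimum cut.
Max flow = 17, Min cut edges: (0,9), (4,8), (5,6)

Maximum flow: 17
Minimum cut: (0,9), (4,8), (5,6)
Partition: S = [0, 1, 2, 3, 4, 5], T = [6, 7, 8, 9]

Max-flow min-cut theorem verified: both equal 17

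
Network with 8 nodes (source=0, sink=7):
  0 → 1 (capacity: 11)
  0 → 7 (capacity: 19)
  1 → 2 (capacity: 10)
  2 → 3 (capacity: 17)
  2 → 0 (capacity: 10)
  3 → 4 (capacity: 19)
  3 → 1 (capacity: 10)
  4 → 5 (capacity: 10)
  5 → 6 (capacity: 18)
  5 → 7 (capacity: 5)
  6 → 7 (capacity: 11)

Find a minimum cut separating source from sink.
Min cut value = 29, edges: (0,7), (4,5)

Min cut value: 29
Partition: S = [0, 1, 2, 3, 4], T = [5, 6, 7]
Cut edges: (0,7), (4,5)

By max-flow min-cut theorem, max flow = min cut = 29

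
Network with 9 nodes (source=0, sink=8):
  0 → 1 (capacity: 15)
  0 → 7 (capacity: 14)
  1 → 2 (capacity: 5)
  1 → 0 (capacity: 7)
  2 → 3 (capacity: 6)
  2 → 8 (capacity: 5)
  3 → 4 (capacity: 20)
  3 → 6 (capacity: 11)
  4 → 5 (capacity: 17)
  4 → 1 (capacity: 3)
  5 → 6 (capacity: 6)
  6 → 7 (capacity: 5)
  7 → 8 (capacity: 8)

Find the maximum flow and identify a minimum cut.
Max flow = 13, Min cut edges: (2,8), (7,8)

Maximum flow: 13
Minimum cut: (2,8), (7,8)
Partition: S = [0, 1, 2, 3, 4, 5, 6, 7], T = [8]

Max-flow min-cut theorem verified: both equal 13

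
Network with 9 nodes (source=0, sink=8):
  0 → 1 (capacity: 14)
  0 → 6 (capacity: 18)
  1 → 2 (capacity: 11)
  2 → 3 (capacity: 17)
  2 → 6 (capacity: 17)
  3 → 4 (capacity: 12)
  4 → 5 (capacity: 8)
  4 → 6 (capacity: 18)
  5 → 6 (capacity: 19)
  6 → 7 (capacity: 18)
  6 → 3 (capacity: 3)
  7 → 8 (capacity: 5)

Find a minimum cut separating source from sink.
Min cut value = 5, edges: (7,8)

Min cut value: 5
Partition: S = [0, 1, 2, 3, 4, 5, 6, 7], T = [8]
Cut edges: (7,8)

By max-flow min-cut theorem, max flow = min cut = 5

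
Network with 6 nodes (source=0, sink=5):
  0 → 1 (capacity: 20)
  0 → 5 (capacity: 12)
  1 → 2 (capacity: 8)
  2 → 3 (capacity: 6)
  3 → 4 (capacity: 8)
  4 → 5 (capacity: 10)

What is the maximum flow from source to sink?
Maximum flow = 18

Max flow: 18

Flow assignment:
  0 → 1: 6/20
  0 → 5: 12/12
  1 → 2: 6/8
  2 → 3: 6/6
  3 → 4: 6/8
  4 → 5: 6/10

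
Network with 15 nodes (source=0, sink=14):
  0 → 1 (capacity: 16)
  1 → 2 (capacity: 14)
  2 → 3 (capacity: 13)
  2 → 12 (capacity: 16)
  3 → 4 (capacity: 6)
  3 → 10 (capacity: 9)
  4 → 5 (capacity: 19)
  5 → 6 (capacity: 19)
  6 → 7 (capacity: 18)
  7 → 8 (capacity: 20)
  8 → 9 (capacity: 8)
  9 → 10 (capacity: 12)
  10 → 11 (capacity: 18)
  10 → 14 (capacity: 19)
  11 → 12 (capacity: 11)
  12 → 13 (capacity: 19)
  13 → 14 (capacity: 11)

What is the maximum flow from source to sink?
Maximum flow = 14

Max flow: 14

Flow assignment:
  0 → 1: 14/16
  1 → 2: 14/14
  2 → 3: 9/13
  2 → 12: 5/16
  3 → 10: 9/9
  10 → 14: 9/19
  12 → 13: 5/19
  13 → 14: 5/11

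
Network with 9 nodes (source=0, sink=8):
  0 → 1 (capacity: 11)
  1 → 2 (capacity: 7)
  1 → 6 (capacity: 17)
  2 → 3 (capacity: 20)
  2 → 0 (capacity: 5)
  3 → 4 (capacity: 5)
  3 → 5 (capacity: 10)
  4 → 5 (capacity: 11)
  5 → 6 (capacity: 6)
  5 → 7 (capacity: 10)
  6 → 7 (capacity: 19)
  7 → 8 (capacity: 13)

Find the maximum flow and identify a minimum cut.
Max flow = 11, Min cut edges: (0,1)

Maximum flow: 11
Minimum cut: (0,1)
Partition: S = [0], T = [1, 2, 3, 4, 5, 6, 7, 8]

Max-flow min-cut theorem verified: both equal 11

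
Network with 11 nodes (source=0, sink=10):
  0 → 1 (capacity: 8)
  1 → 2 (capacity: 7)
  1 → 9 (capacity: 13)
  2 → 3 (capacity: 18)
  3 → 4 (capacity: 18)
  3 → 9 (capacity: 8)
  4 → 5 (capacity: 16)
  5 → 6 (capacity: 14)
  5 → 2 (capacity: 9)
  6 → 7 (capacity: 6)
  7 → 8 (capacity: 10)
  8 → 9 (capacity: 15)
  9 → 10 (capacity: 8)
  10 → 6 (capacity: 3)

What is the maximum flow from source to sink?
Maximum flow = 8

Max flow: 8

Flow assignment:
  0 → 1: 8/8
  1 → 9: 8/13
  9 → 10: 8/8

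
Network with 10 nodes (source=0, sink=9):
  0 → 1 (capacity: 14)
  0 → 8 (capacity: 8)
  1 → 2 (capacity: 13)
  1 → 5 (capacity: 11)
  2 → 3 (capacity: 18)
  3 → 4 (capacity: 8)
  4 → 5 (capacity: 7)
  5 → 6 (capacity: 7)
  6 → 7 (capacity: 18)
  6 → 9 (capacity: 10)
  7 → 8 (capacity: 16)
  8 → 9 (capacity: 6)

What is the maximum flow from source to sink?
Maximum flow = 13

Max flow: 13

Flow assignment:
  0 → 1: 7/14
  0 → 8: 6/8
  1 → 5: 7/11
  5 → 6: 7/7
  6 → 9: 7/10
  8 → 9: 6/6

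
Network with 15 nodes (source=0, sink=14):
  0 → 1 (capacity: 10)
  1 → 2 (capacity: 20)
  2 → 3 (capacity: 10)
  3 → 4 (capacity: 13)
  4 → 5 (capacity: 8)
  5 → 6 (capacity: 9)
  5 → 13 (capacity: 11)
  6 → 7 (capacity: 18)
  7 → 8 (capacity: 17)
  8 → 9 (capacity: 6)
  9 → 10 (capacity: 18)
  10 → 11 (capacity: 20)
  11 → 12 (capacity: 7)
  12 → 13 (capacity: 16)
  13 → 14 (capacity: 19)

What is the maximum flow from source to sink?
Maximum flow = 8

Max flow: 8

Flow assignment:
  0 → 1: 8/10
  1 → 2: 8/20
  2 → 3: 8/10
  3 → 4: 8/13
  4 → 5: 8/8
  5 → 13: 8/11
  13 → 14: 8/19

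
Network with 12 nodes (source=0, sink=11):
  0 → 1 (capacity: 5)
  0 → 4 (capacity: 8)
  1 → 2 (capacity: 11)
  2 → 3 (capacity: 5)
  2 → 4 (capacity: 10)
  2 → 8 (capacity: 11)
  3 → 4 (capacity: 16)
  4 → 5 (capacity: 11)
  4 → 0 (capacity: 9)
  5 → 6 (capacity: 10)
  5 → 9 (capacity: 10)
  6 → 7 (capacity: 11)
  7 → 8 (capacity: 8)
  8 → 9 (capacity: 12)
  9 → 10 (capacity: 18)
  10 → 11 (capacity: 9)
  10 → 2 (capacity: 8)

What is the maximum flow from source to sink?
Maximum flow = 9

Max flow: 9

Flow assignment:
  0 → 1: 5/5
  0 → 4: 4/8
  1 → 2: 5/11
  2 → 8: 5/11
  4 → 5: 4/11
  5 → 9: 4/10
  8 → 9: 5/12
  9 → 10: 9/18
  10 → 11: 9/9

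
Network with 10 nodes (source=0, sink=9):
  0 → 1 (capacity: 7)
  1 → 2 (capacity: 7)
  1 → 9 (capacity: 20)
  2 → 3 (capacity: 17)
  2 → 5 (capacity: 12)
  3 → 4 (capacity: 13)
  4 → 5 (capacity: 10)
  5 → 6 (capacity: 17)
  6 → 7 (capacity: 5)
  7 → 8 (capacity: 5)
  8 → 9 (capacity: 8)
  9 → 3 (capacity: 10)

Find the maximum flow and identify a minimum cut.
Max flow = 7, Min cut edges: (0,1)

Maximum flow: 7
Minimum cut: (0,1)
Partition: S = [0], T = [1, 2, 3, 4, 5, 6, 7, 8, 9]

Max-flow min-cut theorem verified: both equal 7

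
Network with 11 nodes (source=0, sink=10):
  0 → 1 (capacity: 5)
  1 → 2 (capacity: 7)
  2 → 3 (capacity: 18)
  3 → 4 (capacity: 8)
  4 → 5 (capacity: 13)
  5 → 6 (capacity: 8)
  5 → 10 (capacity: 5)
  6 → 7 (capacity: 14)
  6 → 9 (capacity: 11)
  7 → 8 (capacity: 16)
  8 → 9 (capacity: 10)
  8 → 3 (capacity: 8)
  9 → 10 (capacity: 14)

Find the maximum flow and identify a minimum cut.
Max flow = 5, Min cut edges: (0,1)

Maximum flow: 5
Minimum cut: (0,1)
Partition: S = [0], T = [1, 2, 3, 4, 5, 6, 7, 8, 9, 10]

Max-flow min-cut theorem verified: both equal 5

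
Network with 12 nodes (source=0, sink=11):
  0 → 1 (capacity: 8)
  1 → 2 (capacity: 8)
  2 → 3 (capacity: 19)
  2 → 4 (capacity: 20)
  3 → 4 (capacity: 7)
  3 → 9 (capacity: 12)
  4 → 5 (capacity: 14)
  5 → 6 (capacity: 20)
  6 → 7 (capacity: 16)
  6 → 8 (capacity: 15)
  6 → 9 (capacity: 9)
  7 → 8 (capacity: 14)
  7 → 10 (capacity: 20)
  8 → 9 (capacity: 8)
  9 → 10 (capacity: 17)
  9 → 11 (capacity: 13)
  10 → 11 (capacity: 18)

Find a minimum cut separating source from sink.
Min cut value = 8, edges: (1,2)

Min cut value: 8
Partition: S = [0, 1], T = [2, 3, 4, 5, 6, 7, 8, 9, 10, 11]
Cut edges: (1,2)

By max-flow min-cut theorem, max flow = min cut = 8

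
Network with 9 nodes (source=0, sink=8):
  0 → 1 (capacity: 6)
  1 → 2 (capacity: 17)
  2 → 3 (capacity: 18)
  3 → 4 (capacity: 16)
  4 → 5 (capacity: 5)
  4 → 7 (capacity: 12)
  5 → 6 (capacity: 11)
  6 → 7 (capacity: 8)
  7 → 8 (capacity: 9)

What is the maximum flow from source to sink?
Maximum flow = 6

Max flow: 6

Flow assignment:
  0 → 1: 6/6
  1 → 2: 6/17
  2 → 3: 6/18
  3 → 4: 6/16
  4 → 7: 6/12
  7 → 8: 6/9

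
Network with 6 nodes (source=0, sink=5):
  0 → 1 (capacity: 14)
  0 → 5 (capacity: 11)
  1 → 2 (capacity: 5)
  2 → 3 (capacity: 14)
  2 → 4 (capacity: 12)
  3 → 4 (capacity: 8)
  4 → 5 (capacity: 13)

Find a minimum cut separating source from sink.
Min cut value = 16, edges: (0,5), (1,2)

Min cut value: 16
Partition: S = [0, 1], T = [2, 3, 4, 5]
Cut edges: (0,5), (1,2)

By max-flow min-cut theorem, max flow = min cut = 16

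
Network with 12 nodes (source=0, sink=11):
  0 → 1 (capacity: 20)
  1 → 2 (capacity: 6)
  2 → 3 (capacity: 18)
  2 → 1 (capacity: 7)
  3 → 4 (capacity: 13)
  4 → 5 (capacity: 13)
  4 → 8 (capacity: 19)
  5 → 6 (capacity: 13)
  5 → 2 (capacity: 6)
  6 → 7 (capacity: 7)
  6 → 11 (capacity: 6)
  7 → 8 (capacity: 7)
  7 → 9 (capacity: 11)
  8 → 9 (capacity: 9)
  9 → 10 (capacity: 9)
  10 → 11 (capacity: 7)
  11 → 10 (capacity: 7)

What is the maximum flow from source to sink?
Maximum flow = 6

Max flow: 6

Flow assignment:
  0 → 1: 6/20
  1 → 2: 6/6
  2 → 3: 6/18
  3 → 4: 6/13
  4 → 5: 6/13
  5 → 6: 6/13
  6 → 11: 6/6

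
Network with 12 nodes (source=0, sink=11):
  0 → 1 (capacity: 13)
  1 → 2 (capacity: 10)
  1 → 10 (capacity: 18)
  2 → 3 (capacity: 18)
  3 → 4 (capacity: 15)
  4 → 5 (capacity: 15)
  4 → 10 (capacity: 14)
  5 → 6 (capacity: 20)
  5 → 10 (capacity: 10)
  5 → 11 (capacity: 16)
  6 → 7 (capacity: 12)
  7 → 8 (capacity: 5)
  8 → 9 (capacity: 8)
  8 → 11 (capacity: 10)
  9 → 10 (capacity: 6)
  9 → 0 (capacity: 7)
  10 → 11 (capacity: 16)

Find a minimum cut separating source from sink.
Min cut value = 13, edges: (0,1)

Min cut value: 13
Partition: S = [0], T = [1, 2, 3, 4, 5, 6, 7, 8, 9, 10, 11]
Cut edges: (0,1)

By max-flow min-cut theorem, max flow = min cut = 13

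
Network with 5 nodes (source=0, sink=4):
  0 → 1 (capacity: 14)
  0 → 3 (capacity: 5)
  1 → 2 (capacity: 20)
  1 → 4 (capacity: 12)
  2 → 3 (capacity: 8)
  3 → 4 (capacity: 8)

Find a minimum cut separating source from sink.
Min cut value = 19, edges: (0,1), (0,3)

Min cut value: 19
Partition: S = [0], T = [1, 2, 3, 4]
Cut edges: (0,1), (0,3)

By max-flow min-cut theorem, max flow = min cut = 19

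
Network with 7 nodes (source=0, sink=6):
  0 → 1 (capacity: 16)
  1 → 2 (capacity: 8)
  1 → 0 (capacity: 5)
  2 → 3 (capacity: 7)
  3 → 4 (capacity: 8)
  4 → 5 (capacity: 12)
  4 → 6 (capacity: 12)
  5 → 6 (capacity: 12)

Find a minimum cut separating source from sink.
Min cut value = 7, edges: (2,3)

Min cut value: 7
Partition: S = [0, 1, 2], T = [3, 4, 5, 6]
Cut edges: (2,3)

By max-flow min-cut theorem, max flow = min cut = 7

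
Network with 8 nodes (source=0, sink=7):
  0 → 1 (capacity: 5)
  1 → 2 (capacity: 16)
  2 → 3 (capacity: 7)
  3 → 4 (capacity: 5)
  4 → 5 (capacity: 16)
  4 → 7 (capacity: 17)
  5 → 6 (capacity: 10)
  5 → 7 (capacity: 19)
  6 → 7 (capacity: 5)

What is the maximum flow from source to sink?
Maximum flow = 5

Max flow: 5

Flow assignment:
  0 → 1: 5/5
  1 → 2: 5/16
  2 → 3: 5/7
  3 → 4: 5/5
  4 → 7: 5/17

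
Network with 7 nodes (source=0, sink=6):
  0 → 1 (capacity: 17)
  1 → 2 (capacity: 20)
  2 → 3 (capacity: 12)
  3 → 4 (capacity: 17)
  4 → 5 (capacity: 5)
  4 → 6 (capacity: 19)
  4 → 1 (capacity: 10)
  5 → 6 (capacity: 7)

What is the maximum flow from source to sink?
Maximum flow = 12

Max flow: 12

Flow assignment:
  0 → 1: 12/17
  1 → 2: 12/20
  2 → 3: 12/12
  3 → 4: 12/17
  4 → 6: 12/19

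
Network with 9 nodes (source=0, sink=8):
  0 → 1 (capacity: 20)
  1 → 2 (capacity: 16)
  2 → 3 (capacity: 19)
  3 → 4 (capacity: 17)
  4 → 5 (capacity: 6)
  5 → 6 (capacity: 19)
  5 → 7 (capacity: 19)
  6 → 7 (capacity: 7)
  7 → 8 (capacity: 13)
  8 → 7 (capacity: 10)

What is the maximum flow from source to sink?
Maximum flow = 6

Max flow: 6

Flow assignment:
  0 → 1: 6/20
  1 → 2: 6/16
  2 → 3: 6/19
  3 → 4: 6/17
  4 → 5: 6/6
  5 → 7: 6/19
  7 → 8: 6/13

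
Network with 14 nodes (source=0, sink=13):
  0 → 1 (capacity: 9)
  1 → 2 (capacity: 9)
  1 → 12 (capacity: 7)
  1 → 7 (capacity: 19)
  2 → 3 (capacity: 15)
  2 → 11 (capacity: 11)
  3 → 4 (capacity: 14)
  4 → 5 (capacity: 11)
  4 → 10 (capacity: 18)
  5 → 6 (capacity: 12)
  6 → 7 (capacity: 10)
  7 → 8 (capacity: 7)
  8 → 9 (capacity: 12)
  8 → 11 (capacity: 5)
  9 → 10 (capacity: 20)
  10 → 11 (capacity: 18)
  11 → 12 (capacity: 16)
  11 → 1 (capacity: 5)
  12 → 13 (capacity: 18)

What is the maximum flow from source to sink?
Maximum flow = 9

Max flow: 9

Flow assignment:
  0 → 1: 9/9
  1 → 2: 2/9
  1 → 12: 7/7
  2 → 11: 2/11
  11 → 12: 2/16
  12 → 13: 9/18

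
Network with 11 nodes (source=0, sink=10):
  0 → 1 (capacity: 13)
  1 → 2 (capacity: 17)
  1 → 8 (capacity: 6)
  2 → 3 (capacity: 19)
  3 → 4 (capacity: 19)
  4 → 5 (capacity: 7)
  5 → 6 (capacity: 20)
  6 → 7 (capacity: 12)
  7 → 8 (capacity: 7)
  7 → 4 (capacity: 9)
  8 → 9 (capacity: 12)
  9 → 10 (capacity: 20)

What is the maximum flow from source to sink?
Maximum flow = 12

Max flow: 12

Flow assignment:
  0 → 1: 12/13
  1 → 2: 7/17
  1 → 8: 5/6
  2 → 3: 7/19
  3 → 4: 7/19
  4 → 5: 7/7
  5 → 6: 7/20
  6 → 7: 7/12
  7 → 8: 7/7
  8 → 9: 12/12
  9 → 10: 12/20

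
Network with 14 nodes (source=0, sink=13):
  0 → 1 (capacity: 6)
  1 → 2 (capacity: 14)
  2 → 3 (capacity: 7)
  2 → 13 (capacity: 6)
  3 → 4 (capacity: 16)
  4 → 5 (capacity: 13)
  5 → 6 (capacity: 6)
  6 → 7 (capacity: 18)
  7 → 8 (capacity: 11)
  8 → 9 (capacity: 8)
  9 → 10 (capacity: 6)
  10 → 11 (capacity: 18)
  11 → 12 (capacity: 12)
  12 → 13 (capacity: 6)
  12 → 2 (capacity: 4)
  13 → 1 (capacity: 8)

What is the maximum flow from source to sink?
Maximum flow = 6

Max flow: 6

Flow assignment:
  0 → 1: 6/6
  1 → 2: 6/14
  2 → 13: 6/6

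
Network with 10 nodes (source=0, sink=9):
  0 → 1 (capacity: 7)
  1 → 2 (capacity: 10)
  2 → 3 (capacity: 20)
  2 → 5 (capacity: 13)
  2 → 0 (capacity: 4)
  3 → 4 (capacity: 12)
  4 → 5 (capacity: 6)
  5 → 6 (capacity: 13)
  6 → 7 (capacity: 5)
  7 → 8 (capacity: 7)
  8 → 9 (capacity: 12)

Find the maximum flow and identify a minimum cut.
Max flow = 5, Min cut edges: (6,7)

Maximum flow: 5
Minimum cut: (6,7)
Partition: S = [0, 1, 2, 3, 4, 5, 6], T = [7, 8, 9]

Max-flow min-cut theorem verified: both equal 5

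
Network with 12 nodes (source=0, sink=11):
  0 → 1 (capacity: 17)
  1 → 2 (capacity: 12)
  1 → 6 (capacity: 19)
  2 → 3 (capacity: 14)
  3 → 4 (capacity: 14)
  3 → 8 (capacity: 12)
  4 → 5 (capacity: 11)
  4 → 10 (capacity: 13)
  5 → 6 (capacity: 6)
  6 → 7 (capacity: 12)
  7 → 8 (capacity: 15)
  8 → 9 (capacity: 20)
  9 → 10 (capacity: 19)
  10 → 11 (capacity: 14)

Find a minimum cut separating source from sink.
Min cut value = 14, edges: (10,11)

Min cut value: 14
Partition: S = [0, 1, 2, 3, 4, 5, 6, 7, 8, 9, 10], T = [11]
Cut edges: (10,11)

By max-flow min-cut theorem, max flow = min cut = 14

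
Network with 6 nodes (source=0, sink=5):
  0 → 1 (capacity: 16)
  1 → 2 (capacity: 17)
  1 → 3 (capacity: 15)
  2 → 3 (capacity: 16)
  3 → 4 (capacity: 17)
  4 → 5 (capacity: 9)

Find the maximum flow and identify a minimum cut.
Max flow = 9, Min cut edges: (4,5)

Maximum flow: 9
Minimum cut: (4,5)
Partition: S = [0, 1, 2, 3, 4], T = [5]

Max-flow min-cut theorem verified: both equal 9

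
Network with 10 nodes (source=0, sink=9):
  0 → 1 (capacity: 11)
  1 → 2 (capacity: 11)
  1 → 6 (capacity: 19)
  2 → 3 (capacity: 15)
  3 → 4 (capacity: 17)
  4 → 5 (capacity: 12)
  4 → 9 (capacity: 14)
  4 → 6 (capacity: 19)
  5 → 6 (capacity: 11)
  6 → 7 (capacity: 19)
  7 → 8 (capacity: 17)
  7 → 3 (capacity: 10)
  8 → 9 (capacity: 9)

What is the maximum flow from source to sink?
Maximum flow = 11

Max flow: 11

Flow assignment:
  0 → 1: 11/11
  1 → 2: 11/11
  2 → 3: 11/15
  3 → 4: 11/17
  4 → 9: 11/14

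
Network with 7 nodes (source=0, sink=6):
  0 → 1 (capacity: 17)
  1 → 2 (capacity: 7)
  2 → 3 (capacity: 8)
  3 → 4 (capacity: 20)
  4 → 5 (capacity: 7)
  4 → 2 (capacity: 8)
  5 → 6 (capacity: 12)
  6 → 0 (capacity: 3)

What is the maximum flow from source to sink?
Maximum flow = 7

Max flow: 7

Flow assignment:
  0 → 1: 7/17
  1 → 2: 7/7
  2 → 3: 7/8
  3 → 4: 7/20
  4 → 5: 7/7
  5 → 6: 7/12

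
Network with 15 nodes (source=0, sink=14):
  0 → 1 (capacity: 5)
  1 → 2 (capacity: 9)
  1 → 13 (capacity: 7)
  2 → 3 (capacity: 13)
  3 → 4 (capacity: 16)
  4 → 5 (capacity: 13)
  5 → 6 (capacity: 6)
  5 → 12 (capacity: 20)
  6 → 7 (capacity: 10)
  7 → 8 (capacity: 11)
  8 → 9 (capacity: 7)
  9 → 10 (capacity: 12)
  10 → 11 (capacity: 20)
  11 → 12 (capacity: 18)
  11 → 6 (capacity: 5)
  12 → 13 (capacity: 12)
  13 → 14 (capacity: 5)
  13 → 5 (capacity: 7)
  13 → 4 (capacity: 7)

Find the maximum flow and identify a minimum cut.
Max flow = 5, Min cut edges: (13,14)

Maximum flow: 5
Minimum cut: (13,14)
Partition: S = [0, 1, 2, 3, 4, 5, 6, 7, 8, 9, 10, 11, 12, 13], T = [14]

Max-flow min-cut theorem verified: both equal 5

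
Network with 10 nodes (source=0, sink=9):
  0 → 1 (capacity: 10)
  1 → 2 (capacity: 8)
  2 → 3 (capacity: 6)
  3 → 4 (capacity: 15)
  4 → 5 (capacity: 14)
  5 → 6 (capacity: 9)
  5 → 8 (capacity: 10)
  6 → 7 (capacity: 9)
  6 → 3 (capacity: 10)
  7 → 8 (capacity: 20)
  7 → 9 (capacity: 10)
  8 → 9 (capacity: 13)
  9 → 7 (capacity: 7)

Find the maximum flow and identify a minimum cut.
Max flow = 6, Min cut edges: (2,3)

Maximum flow: 6
Minimum cut: (2,3)
Partition: S = [0, 1, 2], T = [3, 4, 5, 6, 7, 8, 9]

Max-flow min-cut theorem verified: both equal 6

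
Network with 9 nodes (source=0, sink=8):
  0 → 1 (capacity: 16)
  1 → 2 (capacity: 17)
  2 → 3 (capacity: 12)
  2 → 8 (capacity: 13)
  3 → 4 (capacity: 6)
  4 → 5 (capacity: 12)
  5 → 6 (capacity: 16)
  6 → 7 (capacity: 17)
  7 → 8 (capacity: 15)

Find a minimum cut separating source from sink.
Min cut value = 16, edges: (0,1)

Min cut value: 16
Partition: S = [0], T = [1, 2, 3, 4, 5, 6, 7, 8]
Cut edges: (0,1)

By max-flow min-cut theorem, max flow = min cut = 16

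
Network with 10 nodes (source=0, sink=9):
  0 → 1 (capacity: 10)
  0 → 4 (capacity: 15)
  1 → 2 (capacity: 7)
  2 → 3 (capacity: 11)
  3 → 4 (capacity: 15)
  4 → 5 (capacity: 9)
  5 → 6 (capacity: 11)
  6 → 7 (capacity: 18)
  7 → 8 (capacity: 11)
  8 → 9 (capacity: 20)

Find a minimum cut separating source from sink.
Min cut value = 9, edges: (4,5)

Min cut value: 9
Partition: S = [0, 1, 2, 3, 4], T = [5, 6, 7, 8, 9]
Cut edges: (4,5)

By max-flow min-cut theorem, max flow = min cut = 9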